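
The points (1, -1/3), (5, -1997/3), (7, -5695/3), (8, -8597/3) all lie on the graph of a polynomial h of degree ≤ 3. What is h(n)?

h(n) = -6n^3 + 3n^2 + (5/3)n + 1

Using the Lagrange interpolation formula with nodes 1, 5, 7, 8:
  L_0(n) = (n - 5)(n - 7)(n - 8) / -168
  L_1(n) = (n - 1)(n - 7)(n - 8) / 24
  L_2(n) = (n - 1)(n - 5)(n - 8) / -12
  L_3(n) = (n - 1)(n - 5)(n - 7) / 21
Then h(n) = -1/3·L_0(n) - 1997/3·L_1(n) - 5695/3·L_2(n) - 8597/3·L_3(n).
Expanding and collecting terms gives h(n) = -6n³ + 3n² + (5/3)n + 1.
Check: h(7) = -5695/3. ✓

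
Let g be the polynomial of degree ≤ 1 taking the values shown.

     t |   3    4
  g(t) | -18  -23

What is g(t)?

Write g(t) = at + b. Substituting each data point gives a linear system:
  3a + b = -18
  4a + b = -23
Solving the system yields a = -5, b = -3.
So g(t) = -5t - 3.
Check: g(4) = -23. ✓

g(t) = -5t - 3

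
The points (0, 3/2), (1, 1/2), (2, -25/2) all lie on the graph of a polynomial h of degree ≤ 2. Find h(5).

Using the Lagrange interpolation formula with nodes 0, 1, 2:
  L_0(n) = (n - 1)(n - 2) / 2
  L_1(n) = n(n - 2) / -1
  L_2(n) = n(n - 1) / 2
Then h(n) = 3/2·L_0(n) + 1/2·L_1(n) - 25/2·L_2(n).
Expanding and collecting terms gives h(n) = -6n² + 5n + 3/2.
Evaluating at n = 5: h(5) = -247/2.

-247/2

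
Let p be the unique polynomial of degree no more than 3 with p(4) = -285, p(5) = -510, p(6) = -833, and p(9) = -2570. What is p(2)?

Write p(n) = an^3 + bn^2 + cn + d. Substituting each data point gives a linear system:
  64a + 16b + 4c + d = -285
  125a + 25b + 5c + d = -510
  216a + 36b + 6c + d = -833
  729a + 81b + 9c + d = -2570
Solving the system yields a = -3, b = -4, c = -6, d = -5.
So p(n) = -3n^3 - 4n^2 - 6n - 5.
Then p(2) = -57.

-57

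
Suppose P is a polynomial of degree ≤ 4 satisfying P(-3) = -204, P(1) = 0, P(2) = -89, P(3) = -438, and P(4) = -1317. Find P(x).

P(x) = -4x^4 - 5x^3 + 6x + 3

Write P(x) = ax^4 + bx^3 + cx^2 + dx + e. Substituting each data point gives a linear system:
  81a - 27b + 9c - 3d + e = -204
  a + b + c + d + e = 0
  16a + 8b + 4c + 2d + e = -89
  81a + 27b + 9c + 3d + e = -438
  256a + 64b + 16c + 4d + e = -1317
Solving the system yields a = -4, b = -5, c = 0, d = 6, e = 3.
So P(x) = -4x^4 - 5x^3 + 6x + 3.
Check: P(-3) = -204. ✓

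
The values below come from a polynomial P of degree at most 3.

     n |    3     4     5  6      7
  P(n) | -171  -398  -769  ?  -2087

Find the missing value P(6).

-1320

On equispaced nodes a degree-3 polynomial has vanishing fourth forward difference, so
  P(3) - 4·P(4) + 6·P(5) - 4·P(6) + P(7) = 0.
Substituting the known values and solving for P(6):
  -4·P(6) = 5280
  P(6) = -1320.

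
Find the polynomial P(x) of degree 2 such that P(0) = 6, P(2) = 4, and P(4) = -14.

P(x) = -2x^2 + 3x + 6

Write P(x) = ax^2 + bx + c. Substituting each data point gives a linear system:
  c = 6
  4a + 2b + c = 4
  16a + 4b + c = -14
Solving the system yields a = -2, b = 3, c = 6.
So P(x) = -2x^2 + 3x + 6.
Check: P(2) = 4. ✓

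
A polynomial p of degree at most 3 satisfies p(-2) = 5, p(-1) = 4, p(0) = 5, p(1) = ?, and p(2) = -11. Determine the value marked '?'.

2

The 4 known points determine the degree-3 polynomial uniquely.
Write p(s) = as^3 + bs^2 + cs + d. Substituting each data point gives a linear system:
  -8a + 4b - 2c + d = 5
  -a + b - c + d = 4
  d = 5
  8a + 4b + 2c + d = -11
Solving the system yields a = -1, b = -2, c = 0, d = 5.
So p(s) = -s³ - 2s² + 5.
Then p(1) = 2.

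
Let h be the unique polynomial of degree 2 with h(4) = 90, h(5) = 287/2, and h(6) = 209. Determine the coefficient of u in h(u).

Write h(u) = au^2 + bu + c. Substituting each data point gives a linear system:
  16a + 4b + c = 90
  25a + 5b + c = 287/2
  36a + 6b + c = 209
Solving the system yields a = 6, b = -1/2, c = -4.
So h(u) = 6u^2 - (1/2)u - 4.
The coefficient of u is -1/2.

-1/2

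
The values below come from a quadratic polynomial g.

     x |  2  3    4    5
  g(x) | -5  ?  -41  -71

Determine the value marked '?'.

-19

On equispaced nodes a degree-2 polynomial has vanishing third forward difference, so
  - g(2) + 3·g(3) - 3·g(4) + g(5) = 0.
Substituting the known values and solving for g(3):
  3·g(3) = -57
  g(3) = -19.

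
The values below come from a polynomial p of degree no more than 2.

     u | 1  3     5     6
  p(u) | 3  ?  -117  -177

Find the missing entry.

-33

The 3 known points determine the degree-2 polynomial uniquely.
Write p(u) = au^2 + bu + c. Substituting each data point gives a linear system:
  a + b + c = 3
  25a + 5b + c = -117
  36a + 6b + c = -177
Solving the system yields a = -6, b = 6, c = 3.
So p(u) = -6u^2 + 6u + 3.
Then p(3) = -33.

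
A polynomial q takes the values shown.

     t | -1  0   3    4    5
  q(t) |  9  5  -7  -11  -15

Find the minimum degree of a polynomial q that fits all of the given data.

Divided differences on the nodes -1, 0, 3, 4, 5:
  order 0: 9  5  -7  -11  -15
  order 1: -4  -4  -4  -4
  order 2: 0  0  0
  order 3: 0  0
  order 4: 0
The order-1 divided differences are all -4 (nonzero) and every higher order vanishes, so the data lies on a polynomial of degree exactly 1.

1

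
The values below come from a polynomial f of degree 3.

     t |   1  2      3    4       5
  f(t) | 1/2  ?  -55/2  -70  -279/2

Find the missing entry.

On equispaced nodes a degree-3 polynomial has vanishing fourth forward difference, so
  f(1) - 4·f(2) + 6·f(3) - 4·f(4) + f(5) = 0.
Substituting the known values and solving for f(2):
  -4·f(2) = 24
  f(2) = -6.

-6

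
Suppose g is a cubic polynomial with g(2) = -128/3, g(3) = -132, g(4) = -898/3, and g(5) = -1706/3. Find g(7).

Write g(n) = an^3 + bn^2 + cn + d. Substituting each data point gives a linear system:
  8a + 4b + 2c + d = -128/3
  27a + 9b + 3c + d = -132
  64a + 16b + 4c + d = -898/3
  125a + 25b + 5c + d = -1706/3
Solving the system yields a = -4, b = -3, c = 5/3, d = -2.
So g(n) = -4n³ - 3n² + (5/3)n - 2.
Then g(7) = -4528/3.

-4528/3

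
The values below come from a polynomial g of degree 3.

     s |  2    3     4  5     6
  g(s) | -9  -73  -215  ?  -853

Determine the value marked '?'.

On equispaced nodes a degree-3 polynomial has vanishing fourth forward difference, so
  g(2) - 4·g(3) + 6·g(4) - 4·g(5) + g(6) = 0.
Substituting the known values and solving for g(5):
  -4·g(5) = 1860
  g(5) = -465.

-465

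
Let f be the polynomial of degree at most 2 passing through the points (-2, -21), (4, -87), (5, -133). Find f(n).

Using the Lagrange interpolation formula with nodes -2, 4, 5:
  L_0(n) = (n - 4)(n - 5) / 42
  L_1(n) = (n + 2)(n - 5) / -6
  L_2(n) = (n + 2)(n - 4) / 7
Then f(n) = -21·L_0(n) - 87·L_1(n) - 133·L_2(n).
Expanding and collecting terms gives f(n) = -5n^2 - n - 3.
Check: f(-2) = -21. ✓

f(n) = -5n^2 - n - 3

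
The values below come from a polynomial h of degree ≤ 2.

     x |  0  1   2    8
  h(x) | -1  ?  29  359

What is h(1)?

The 3 known points determine the degree-2 polynomial uniquely.
Write h(x) = ax^2 + bx + c. Substituting each data point gives a linear system:
  c = -1
  4a + 2b + c = 29
  64a + 8b + c = 359
Solving the system yields a = 5, b = 5, c = -1.
So h(x) = 5x^2 + 5x - 1.
Then h(1) = 9.

9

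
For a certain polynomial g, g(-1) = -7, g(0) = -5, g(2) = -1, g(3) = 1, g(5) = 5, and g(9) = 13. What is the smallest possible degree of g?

1

Divided differences on the nodes -1, 0, 2, 3, 5, 9:
  order 0: -7  -5  -1  1  5  13
  order 1: 2  2  2  2  2
  order 2: 0  0  0  0
  order 3: 0  0  0
  order 4: 0  0
  order 5: 0
The order-1 divided differences are all 2 (nonzero) and every higher order vanishes, so the data lies on a polynomial of degree exactly 1.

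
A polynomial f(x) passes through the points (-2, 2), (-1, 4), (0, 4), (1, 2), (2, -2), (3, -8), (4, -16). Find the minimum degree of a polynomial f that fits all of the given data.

Forward differences of the values at x = -2, -1, 0, 1, 2, 3, 4:
  f  : 2  4  4  2  -2  -8  -16
  Δ  : 2  0  -2  -4  -6  -8
  Δ^2: -2  -2  -2  -2  -2
  Δ^3: 0  0  0  0
  Δ^4: 0  0  0
  Δ^5: 0  0
  Δ^6: 0
The second differences are constant (-2) and nonzero, while all higher differences vanish, so the minimal degree is 2.

2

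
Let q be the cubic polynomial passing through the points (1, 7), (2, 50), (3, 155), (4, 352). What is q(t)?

Using the Lagrange interpolation formula with nodes 1, 2, 3, 4:
  L_0(t) = (t - 2)(t - 3)(t - 4) / -6
  L_1(t) = (t - 1)(t - 3)(t - 4) / 2
  L_2(t) = (t - 1)(t - 2)(t - 4) / -2
  L_3(t) = (t - 1)(t - 2)(t - 3) / 6
Then q(t) = 7·L_0(t) + 50·L_1(t) + 155·L_2(t) + 352·L_3(t).
Expanding and collecting terms gives q(t) = 5t^3 + t^2 + 5t - 4.
Check: q(4) = 352. ✓

q(t) = 5t^3 + t^2 + 5t - 4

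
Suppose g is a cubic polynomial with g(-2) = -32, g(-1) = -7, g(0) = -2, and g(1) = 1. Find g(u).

g(u) = 3u^3 - u^2 + u - 2

Write g(u) = au^3 + bu^2 + cu + d. Substituting each data point gives a linear system:
  -8a + 4b - 2c + d = -32
  -a + b - c + d = -7
  d = -2
  a + b + c + d = 1
Solving the system yields a = 3, b = -1, c = 1, d = -2.
So g(u) = 3u³ - u² + u - 2.
Check: g(-2) = -32. ✓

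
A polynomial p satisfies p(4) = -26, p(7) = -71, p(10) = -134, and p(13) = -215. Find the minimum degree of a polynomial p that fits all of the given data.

2

Forward differences of the values at t = 4, 7, 10, 13:
  p  : -26  -71  -134  -215
  Δ  : -45  -63  -81
  Δ^2: -18  -18
  Δ^3: 0
The second differences are constant (-18) and nonzero, while all higher differences vanish, so the minimal degree is 2.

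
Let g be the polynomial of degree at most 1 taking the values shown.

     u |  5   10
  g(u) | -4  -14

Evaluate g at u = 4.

-2

Write g(u) = au + b. Substituting each data point gives a linear system:
  5a + b = -4
  10a + b = -14
Solving the system yields a = -2, b = 6.
So g(u) = -2u + 6.
Then g(4) = -2.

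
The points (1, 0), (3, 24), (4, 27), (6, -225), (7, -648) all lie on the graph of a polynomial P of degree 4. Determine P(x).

Write P(x) = ax^4 + bx^3 + cx^2 + dx + e. Substituting each data point gives a linear system:
  a + b + c + d + e = 0
  81a + 27b + 9c + 3d + e = 24
  256a + 64b + 16c + 4d + e = 27
  1296a + 216b + 36c + 6d + e = -225
  2401a + 343b + 49c + 7d + e = -648
Solving the system yields a = -1, b = 6, c = -6, d = -2, e = 3.
So P(x) = -x^4 + 6x^3 - 6x^2 - 2x + 3.
Check: P(6) = -225. ✓

P(x) = -x^4 + 6x^3 - 6x^2 - 2x + 3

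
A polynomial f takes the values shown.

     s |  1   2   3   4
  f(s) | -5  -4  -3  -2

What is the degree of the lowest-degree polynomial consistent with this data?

Forward differences of the values at s = 1, 2, 3, 4:
  f  : -5  -4  -3  -2
  Δ  : 1  1  1
  Δ^2: 0  0
  Δ^3: 0
The first differences are constant (1) and nonzero, while all higher differences vanish, so the minimal degree is 1.

1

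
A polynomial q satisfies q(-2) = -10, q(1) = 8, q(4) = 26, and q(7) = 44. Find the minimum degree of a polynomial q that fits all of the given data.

1

Forward differences of the values at n = -2, 1, 4, 7:
  q  : -10  8  26  44
  Δ  : 18  18  18
  Δ^2: 0  0
  Δ^3: 0
The first differences are constant (18) and nonzero, while all higher differences vanish, so the minimal degree is 1.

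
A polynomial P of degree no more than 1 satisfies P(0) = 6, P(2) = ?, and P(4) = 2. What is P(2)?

4

The 2 known points determine the degree-1 polynomial uniquely.
Write P(s) = as + b. Substituting each data point gives a linear system:
  b = 6
  4a + b = 2
Solving the system yields a = -1, b = 6.
So P(s) = -s + 6.
Then P(2) = 4.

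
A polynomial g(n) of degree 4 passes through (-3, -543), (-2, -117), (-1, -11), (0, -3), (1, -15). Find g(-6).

Write g(n) = an^4 + bn^3 + cn^2 + dn + e. Substituting each data point gives a linear system:
  81a - 27b + 9c - 3d + e = -543
  16a - 8b + 4c - 2d + e = -117
  a - b + c - d + e = -11
  e = -3
  a + b + c + d + e = -15
Solving the system yields a = -6, b = 1, c = -4, d = -3, e = -3.
So g(n) = -6n⁴ + n³ - 4n² - 3n - 3.
Then g(-6) = -8121.

-8121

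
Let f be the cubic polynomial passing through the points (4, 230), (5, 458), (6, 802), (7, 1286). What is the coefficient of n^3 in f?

4

Write f(n) = an^3 + bn^2 + cn + d. Substituting each data point gives a linear system:
  64a + 16b + 4c + d = 230
  125a + 25b + 5c + d = 458
  216a + 36b + 6c + d = 802
  343a + 49b + 7c + d = 1286
Solving the system yields a = 4, b = -2, c = 2, d = -2.
So f(n) = 4n^3 - 2n^2 + 2n - 2.
The leading coefficient is 4.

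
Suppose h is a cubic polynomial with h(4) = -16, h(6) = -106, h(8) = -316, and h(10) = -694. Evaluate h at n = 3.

Write h(n) = an^3 + bn^2 + cn + d. Substituting each data point gives a linear system:
  64a + 16b + 4c + d = -16
  216a + 36b + 6c + d = -106
  512a + 64b + 8c + d = -316
  1000a + 100b + 10c + d = -694
Solving the system yields a = -1, b = 3, c = 1, d = -4.
So h(n) = -n^3 + 3n^2 + n - 4.
Then h(3) = -1.

-1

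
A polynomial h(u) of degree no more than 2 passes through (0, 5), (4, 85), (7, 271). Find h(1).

Using the Lagrange interpolation formula with nodes 0, 4, 7:
  L_0(u) = (u - 4)(u - 7) / 28
  L_1(u) = u(u - 7) / -12
  L_2(u) = u(u - 4) / 21
Then h(u) = 5·L_0(u) + 85·L_1(u) + 271·L_2(u).
Expanding and collecting terms gives h(u) = 6u² - 4u + 5.
Evaluating at u = 1: h(1) = 7.

7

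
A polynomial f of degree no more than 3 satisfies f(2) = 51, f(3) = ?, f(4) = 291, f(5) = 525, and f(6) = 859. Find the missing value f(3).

139

The 4 known points determine the degree-3 polynomial uniquely.
Write f(s) = as^3 + bs^2 + cs + d. Substituting each data point gives a linear system:
  8a + 4b + 2c + d = 51
  64a + 16b + 4c + d = 291
  125a + 25b + 5c + d = 525
  216a + 36b + 6c + d = 859
Solving the system yields a = 3, b = 5, c = 6, d = -5.
So f(s) = 3s^3 + 5s^2 + 6s - 5.
Then f(3) = 139.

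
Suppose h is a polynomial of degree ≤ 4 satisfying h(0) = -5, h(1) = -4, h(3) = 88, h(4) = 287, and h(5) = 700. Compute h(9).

Write h(s) = as^4 + bs^3 + cs^2 + ds + e. Substituting each data point gives a linear system:
  e = -5
  a + b + c + d + e = -4
  81a + 27b + 9c + 3d + e = 88
  256a + 64b + 16c + 4d + e = 287
  625a + 125b + 25c + 5d + e = 700
Solving the system yields a = 1, b = 1, c = -2, d = 1, e = -5.
So h(s) = s^4 + s^3 - 2s^2 + s - 5.
Then h(9) = 7132.

7132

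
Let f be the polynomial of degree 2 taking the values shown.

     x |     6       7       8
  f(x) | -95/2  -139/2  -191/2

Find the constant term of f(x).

Write f(x) = ax^2 + bx + c. Substituting each data point gives a linear system:
  36a + 6b + c = -95/2
  49a + 7b + c = -139/2
  64a + 8b + c = -191/2
Solving the system yields a = -2, b = 4, c = 1/2.
So f(x) = -2x^2 + 4x + 1/2.
The constant term is 1/2.

1/2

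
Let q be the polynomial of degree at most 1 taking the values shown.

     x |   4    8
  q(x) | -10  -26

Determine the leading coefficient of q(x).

Write q(x) = ax + b. Substituting each data point gives a linear system:
  4a + b = -10
  8a + b = -26
Solving the system yields a = -4, b = 6.
So q(x) = -4x + 6.
The leading coefficient is -4.

-4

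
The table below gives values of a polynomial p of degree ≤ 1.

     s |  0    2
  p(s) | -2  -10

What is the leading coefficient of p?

-4

Write p(s) = as + b. Substituting each data point gives a linear system:
  b = -2
  2a + b = -10
Solving the system yields a = -4, b = -2.
So p(s) = -4s - 2.
The leading coefficient is -4.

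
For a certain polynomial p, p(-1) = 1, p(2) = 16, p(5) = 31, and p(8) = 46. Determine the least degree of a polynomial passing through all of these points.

Forward differences of the values at t = -1, 2, 5, 8:
  p  : 1  16  31  46
  Δ  : 15  15  15
  Δ^2: 0  0
  Δ^3: 0
The first differences are constant (15) and nonzero, while all higher differences vanish, so the minimal degree is 1.

1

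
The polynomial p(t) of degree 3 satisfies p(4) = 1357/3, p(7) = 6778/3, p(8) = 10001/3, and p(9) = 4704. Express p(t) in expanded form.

Write p(t) = at^3 + bt^2 + ct + d. Substituting each data point gives a linear system:
  64a + 16b + 4c + d = 1357/3
  343a + 49b + 7c + d = 6778/3
  512a + 64b + 8c + d = 10001/3
  729a + 81b + 9c + d = 4704
Solving the system yields a = 6, b = 4, c = 1/3, d = 3.
So p(t) = 6t^3 + 4t^2 + (1/3)t + 3.
Check: p(7) = 6778/3. ✓

p(t) = 6t^3 + 4t^2 + (1/3)t + 3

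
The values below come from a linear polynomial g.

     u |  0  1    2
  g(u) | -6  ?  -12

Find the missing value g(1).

-9

The 2 known points determine the degree-1 polynomial uniquely.
Write g(u) = au + b. Substituting each data point gives a linear system:
  b = -6
  2a + b = -12
Solving the system yields a = -3, b = -6.
So g(u) = -3u - 6.
Then g(1) = -9.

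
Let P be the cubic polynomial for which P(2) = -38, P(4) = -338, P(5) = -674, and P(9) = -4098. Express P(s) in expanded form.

P(s) = -6s^3 + 4s^2 - 6s + 6

Using the Lagrange interpolation formula with nodes 2, 4, 5, 9:
  L_0(s) = (s - 4)(s - 5)(s - 9) / -42
  L_1(s) = (s - 2)(s - 5)(s - 9) / 10
  L_2(s) = (s - 2)(s - 4)(s - 9) / -12
  L_3(s) = (s - 2)(s - 4)(s - 5) / 140
Then P(s) = -38·L_0(s) - 338·L_1(s) - 674·L_2(s) - 4098·L_3(s).
Expanding and collecting terms gives P(s) = -6s^3 + 4s^2 - 6s + 6.
Check: P(5) = -674. ✓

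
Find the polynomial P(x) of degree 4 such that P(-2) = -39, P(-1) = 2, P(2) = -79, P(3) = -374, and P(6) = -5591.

Write P(x) = ax^4 + bx^3 + cx^2 + dx + e. Substituting each data point gives a linear system:
  16a - 8b + 4c - 2d + e = -39
  a - b + c - d + e = 2
  16a + 8b + 4c + 2d + e = -79
  81a + 27b + 9c + 3d + e = -374
  1296a + 216b + 36c + 6d + e = -5591
Solving the system yields a = -4, b = -2, c = 1, d = -2, e = 1.
So P(x) = -4x^4 - 2x^3 + x^2 - 2x + 1.
Check: P(-1) = 2. ✓

P(x) = -4x^4 - 2x^3 + x^2 - 2x + 1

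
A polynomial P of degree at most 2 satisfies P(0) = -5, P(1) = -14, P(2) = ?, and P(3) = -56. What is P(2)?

-31

The 3 known points determine the degree-2 polynomial uniquely.
Write P(u) = au^2 + bu + c. Substituting each data point gives a linear system:
  c = -5
  a + b + c = -14
  9a + 3b + c = -56
Solving the system yields a = -4, b = -5, c = -5.
So P(u) = -4u^2 - 5u - 5.
Then P(2) = -31.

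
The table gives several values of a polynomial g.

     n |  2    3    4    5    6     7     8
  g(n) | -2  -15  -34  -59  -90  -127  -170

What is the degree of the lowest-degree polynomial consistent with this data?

Forward differences of the values at n = 2, 3, 4, 5, 6, 7, 8:
  g  : -2  -15  -34  -59  -90  -127  -170
  Δ  : -13  -19  -25  -31  -37  -43
  Δ^2: -6  -6  -6  -6  -6
  Δ^3: 0  0  0  0
  Δ^4: 0  0  0
  Δ^5: 0  0
  Δ^6: 0
The second differences are constant (-6) and nonzero, while all higher differences vanish, so the minimal degree is 2.

2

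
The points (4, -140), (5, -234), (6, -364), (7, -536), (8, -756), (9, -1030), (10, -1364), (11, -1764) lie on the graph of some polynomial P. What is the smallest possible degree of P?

Forward differences of the values at n = 4, 5, 6, 7, 8, 9, 10, 11:
  P  : -140  -234  -364  -536  -756  -1030  -1364  -1764
  Δ  : -94  -130  -172  -220  -274  -334  -400
  Δ^2: -36  -42  -48  -54  -60  -66
  Δ^3: -6  -6  -6  -6  -6
  Δ^4: 0  0  0  0
  Δ^5: 0  0  0
  Δ^6: 0  0
  Δ^7: 0
The third differences are constant (-6) and nonzero, while all higher differences vanish, so the minimal degree is 3.

3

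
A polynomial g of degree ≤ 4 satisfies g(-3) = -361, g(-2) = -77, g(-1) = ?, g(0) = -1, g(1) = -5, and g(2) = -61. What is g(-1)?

-7

The 5 known points determine the degree-4 polynomial uniquely.
Write g(u) = au^4 + bu^3 + cu^2 + du + e. Substituting each data point gives a linear system:
  81a - 27b + 9c - 3d + e = -361
  16a - 8b + 4c - 2d + e = -77
  e = -1
  a + b + c + d + e = -5
  16a + 8b + 4c + 2d + e = -61
Solving the system yields a = -4, b = 1, c = -1, d = 0, e = -1.
So g(u) = -4u^4 + u^3 - u^2 - 1.
Then g(-1) = -7.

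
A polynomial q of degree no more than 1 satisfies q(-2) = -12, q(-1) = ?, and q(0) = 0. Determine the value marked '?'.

On equispaced nodes a degree-1 polynomial has vanishing second forward difference, so
  q(-2) - 2·q(-1) + q(0) = 0.
Substituting the known values and solving for q(-1):
  -2·q(-1) = 12
  q(-1) = -6.

-6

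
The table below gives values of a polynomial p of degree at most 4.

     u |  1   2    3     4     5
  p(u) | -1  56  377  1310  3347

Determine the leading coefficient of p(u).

Write p(u) = au^4 + bu^3 + cu^2 + du + e. Substituting each data point gives a linear system:
  a + b + c + d + e = -1
  16a + 8b + 4c + 2d + e = 56
  81a + 27b + 9c + 3d + e = 377
  256a + 64b + 16c + 4d + e = 1310
  625a + 125b + 25c + 5d + e = 3347
Solving the system yields a = 6, b = -2, c = -6, d = -1, e = 2.
So p(u) = 6u^4 - 2u^3 - 6u^2 - u + 2.
The leading coefficient is 6.

6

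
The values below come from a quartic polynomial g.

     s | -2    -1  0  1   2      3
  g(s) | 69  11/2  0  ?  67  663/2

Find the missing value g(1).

On equispaced nodes a degree-4 polynomial has vanishing fifth forward difference, so
  - g(-2) + 5·g(-1) - 10·g(0) + 10·g(1) - 5·g(2) + g(3) = 0.
Substituting the known values and solving for g(1):
  10·g(1) = 45
  g(1) = 9/2.

9/2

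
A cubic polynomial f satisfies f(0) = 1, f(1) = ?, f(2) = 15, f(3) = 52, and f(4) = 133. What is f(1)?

The 4 known points determine the degree-3 polynomial uniquely.
Write f(n) = an^3 + bn^2 + cn + d. Substituting each data point gives a linear system:
  d = 1
  8a + 4b + 2c + d = 15
  27a + 9b + 3c + d = 52
  64a + 16b + 4c + d = 133
Solving the system yields a = 3, b = -5, c = 5, d = 1.
So f(n) = 3n³ - 5n² + 5n + 1.
Then f(1) = 4.

4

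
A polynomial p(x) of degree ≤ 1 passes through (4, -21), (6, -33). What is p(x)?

p(x) = -6x + 3

Write p(x) = ax + b. Substituting each data point gives a linear system:
  4a + b = -21
  6a + b = -33
Solving the system yields a = -6, b = 3.
So p(x) = -6x + 3.
Check: p(4) = -21. ✓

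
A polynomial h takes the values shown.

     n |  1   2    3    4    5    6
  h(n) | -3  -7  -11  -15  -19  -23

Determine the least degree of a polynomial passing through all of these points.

1

Forward differences of the values at n = 1, 2, 3, 4, 5, 6:
  h  : -3  -7  -11  -15  -19  -23
  Δ  : -4  -4  -4  -4  -4
  Δ^2: 0  0  0  0
  Δ^3: 0  0  0
  Δ^4: 0  0
  Δ^5: 0
The first differences are constant (-4) and nonzero, while all higher differences vanish, so the minimal degree is 1.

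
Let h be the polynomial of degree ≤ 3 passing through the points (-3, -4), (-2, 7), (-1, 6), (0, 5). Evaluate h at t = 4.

241

Write h(t) = at^3 + bt^2 + ct + d. Substituting each data point gives a linear system:
  -27a + 9b - 3c + d = -4
  -8a + 4b - 2c + d = 7
  -a + b - c + d = 6
  d = 5
Solving the system yields a = 2, b = 6, c = 3, d = 5.
So h(t) = 2t^3 + 6t^2 + 3t + 5.
Then h(4) = 241.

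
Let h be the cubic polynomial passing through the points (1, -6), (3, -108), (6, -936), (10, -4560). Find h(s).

h(s) = -5s^3 + 5s^2 - 6s

Write h(s) = as^3 + bs^2 + cs + d. Substituting each data point gives a linear system:
  a + b + c + d = -6
  27a + 9b + 3c + d = -108
  216a + 36b + 6c + d = -936
  1000a + 100b + 10c + d = -4560
Solving the system yields a = -5, b = 5, c = -6, d = 0.
So h(s) = -5s³ + 5s² - 6s.
Check: h(3) = -108. ✓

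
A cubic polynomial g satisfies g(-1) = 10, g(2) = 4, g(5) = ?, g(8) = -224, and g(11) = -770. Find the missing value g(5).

The 4 known points determine the degree-3 polynomial uniquely.
Write g(t) = at^3 + bt^2 + ct + d. Substituting each data point gives a linear system:
  -a + b - c + d = 10
  8a + 4b + 2c + d = 4
  512a + 64b + 8c + d = -224
  1331a + 121b + 11c + d = -770
Solving the system yields a = -1, b = 5, c = -4, d = 0.
So g(t) = -t³ + 5t² - 4t.
Then g(5) = -20.

-20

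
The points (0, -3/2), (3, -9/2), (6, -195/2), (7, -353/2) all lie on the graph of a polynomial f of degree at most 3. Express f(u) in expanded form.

f(u) = -u^3 + 4u^2 - 4u - 3/2

Using the Lagrange interpolation formula with nodes 0, 3, 6, 7:
  L_0(u) = (u - 3)(u - 6)(u - 7) / -126
  L_1(u) = u(u - 6)(u - 7) / 36
  L_2(u) = u(u - 3)(u - 7) / -18
  L_3(u) = u(u - 3)(u - 6) / 28
Then f(u) = -3/2·L_0(u) - 9/2·L_1(u) - 195/2·L_2(u) - 353/2·L_3(u).
Expanding and collecting terms gives f(u) = -u^3 + 4u^2 - 4u - 3/2.
Check: f(3) = -9/2. ✓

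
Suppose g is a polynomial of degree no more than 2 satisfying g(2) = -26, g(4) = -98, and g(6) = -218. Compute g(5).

-152

Using the Lagrange interpolation formula with nodes 2, 4, 6:
  L_0(x) = (x - 4)(x - 6) / 8
  L_1(x) = (x - 2)(x - 6) / -4
  L_2(x) = (x - 2)(x - 4) / 8
Then g(x) = -26·L_0(x) - 98·L_1(x) - 218·L_2(x).
Expanding and collecting terms gives g(x) = -6x² - 2.
Evaluating at x = 5: g(5) = -152.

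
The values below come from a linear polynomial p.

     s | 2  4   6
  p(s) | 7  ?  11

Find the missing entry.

9

On equispaced nodes a degree-1 polynomial has vanishing second forward difference, so
  p(2) - 2·p(4) + p(6) = 0.
Substituting the known values and solving for p(4):
  -2·p(4) = -18
  p(4) = 9.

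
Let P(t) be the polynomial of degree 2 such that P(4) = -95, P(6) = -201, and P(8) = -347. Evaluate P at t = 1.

Using the Lagrange interpolation formula with nodes 4, 6, 8:
  L_0(t) = (t - 6)(t - 8) / 8
  L_1(t) = (t - 4)(t - 8) / -4
  L_2(t) = (t - 4)(t - 6) / 8
Then P(t) = -95·L_0(t) - 201·L_1(t) - 347·L_2(t).
Expanding and collecting terms gives P(t) = -5t^2 - 3t - 3.
Evaluating at t = 1: P(1) = -11.

-11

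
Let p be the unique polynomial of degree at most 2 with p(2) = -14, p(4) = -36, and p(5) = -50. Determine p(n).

p(n) = -n^2 - 5n

Write p(n) = an^2 + bn + c. Substituting each data point gives a linear system:
  4a + 2b + c = -14
  16a + 4b + c = -36
  25a + 5b + c = -50
Solving the system yields a = -1, b = -5, c = 0.
So p(n) = -n² - 5n.
Check: p(4) = -36. ✓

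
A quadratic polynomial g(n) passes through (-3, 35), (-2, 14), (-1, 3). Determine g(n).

g(n) = 5n^2 + 4n + 2

Write g(n) = an^2 + bn + c. Substituting each data point gives a linear system:
  9a - 3b + c = 35
  4a - 2b + c = 14
  a - b + c = 3
Solving the system yields a = 5, b = 4, c = 2.
So g(n) = 5n² + 4n + 2.
Check: g(-1) = 3. ✓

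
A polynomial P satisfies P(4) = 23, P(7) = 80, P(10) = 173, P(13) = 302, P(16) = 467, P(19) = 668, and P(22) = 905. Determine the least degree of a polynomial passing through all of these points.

Forward differences of the values at s = 4, 7, 10, 13, 16, 19, 22:
  P  : 23  80  173  302  467  668  905
  Δ  : 57  93  129  165  201  237
  Δ^2: 36  36  36  36  36
  Δ^3: 0  0  0  0
  Δ^4: 0  0  0
  Δ^5: 0  0
  Δ^6: 0
The second differences are constant (36) and nonzero, while all higher differences vanish, so the minimal degree is 2.

2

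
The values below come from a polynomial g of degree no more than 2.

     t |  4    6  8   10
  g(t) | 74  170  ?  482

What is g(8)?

306

On equispaced nodes a degree-2 polynomial has vanishing third forward difference, so
  - g(4) + 3·g(6) - 3·g(8) + g(10) = 0.
Substituting the known values and solving for g(8):
  -3·g(8) = -918
  g(8) = 306.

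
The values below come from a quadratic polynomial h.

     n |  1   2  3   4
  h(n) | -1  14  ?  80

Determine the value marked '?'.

41

The 3 known points determine the degree-2 polynomial uniquely.
Write h(n) = an^2 + bn + c. Substituting each data point gives a linear system:
  a + b + c = -1
  4a + 2b + c = 14
  16a + 4b + c = 80
Solving the system yields a = 6, b = -3, c = -4.
So h(n) = 6n^2 - 3n - 4.
Then h(3) = 41.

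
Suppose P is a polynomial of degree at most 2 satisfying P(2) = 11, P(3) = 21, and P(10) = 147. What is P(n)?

P(n) = n^2 + 5n - 3

Write P(n) = an^2 + bn + c. Substituting each data point gives a linear system:
  4a + 2b + c = 11
  9a + 3b + c = 21
  100a + 10b + c = 147
Solving the system yields a = 1, b = 5, c = -3.
So P(n) = n² + 5n - 3.
Check: P(3) = 21. ✓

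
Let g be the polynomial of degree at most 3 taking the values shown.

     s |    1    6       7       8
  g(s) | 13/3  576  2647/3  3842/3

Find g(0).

-2

Write g(s) = as^3 + bs^2 + cs + d. Substituting each data point gives a linear system:
  a + b + c + d = 13/3
  216a + 36b + 6c + d = 576
  343a + 49b + 7c + d = 2647/3
  512a + 64b + 8c + d = 3842/3
Solving the system yields a = 2, b = 4, c = 1/3, d = -2.
So g(s) = 2s^3 + 4s^2 + (1/3)s - 2.
Then g(0) = -2.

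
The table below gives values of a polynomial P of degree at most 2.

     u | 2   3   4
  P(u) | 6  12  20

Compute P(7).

56

Using the Lagrange interpolation formula with nodes 2, 3, 4:
  L_0(u) = (u - 3)(u - 4) / 2
  L_1(u) = (u - 2)(u - 4) / -1
  L_2(u) = (u - 2)(u - 3) / 2
Then P(u) = 6·L_0(u) + 12·L_1(u) + 20·L_2(u).
Expanding and collecting terms gives P(u) = u² + u.
Evaluating at u = 7: P(7) = 56.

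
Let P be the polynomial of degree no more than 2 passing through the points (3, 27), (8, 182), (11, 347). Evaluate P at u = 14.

Write P(u) = au^2 + bu + c. Substituting each data point gives a linear system:
  9a + 3b + c = 27
  64a + 8b + c = 182
  121a + 11b + c = 347
Solving the system yields a = 3, b = -2, c = 6.
So P(u) = 3u^2 - 2u + 6.
Then P(14) = 566.

566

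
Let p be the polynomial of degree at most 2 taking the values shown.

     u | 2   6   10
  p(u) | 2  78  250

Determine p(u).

p(u) = 3u^2 - 5u

Using the Lagrange interpolation formula with nodes 2, 6, 10:
  L_0(u) = (u - 6)(u - 10) / 32
  L_1(u) = (u - 2)(u - 10) / -16
  L_2(u) = (u - 2)(u - 6) / 32
Then p(u) = 2·L_0(u) + 78·L_1(u) + 250·L_2(u).
Expanding and collecting terms gives p(u) = 3u² - 5u.
Check: p(10) = 250. ✓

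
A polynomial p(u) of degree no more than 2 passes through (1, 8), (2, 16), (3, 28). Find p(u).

p(u) = 2u^2 + 2u + 4

Using the Lagrange interpolation formula with nodes 1, 2, 3:
  L_0(u) = (u - 2)(u - 3) / 2
  L_1(u) = (u - 1)(u - 3) / -1
  L_2(u) = (u - 1)(u - 2) / 2
Then p(u) = 8·L_0(u) + 16·L_1(u) + 28·L_2(u).
Expanding and collecting terms gives p(u) = 2u² + 2u + 4.
Check: p(3) = 28. ✓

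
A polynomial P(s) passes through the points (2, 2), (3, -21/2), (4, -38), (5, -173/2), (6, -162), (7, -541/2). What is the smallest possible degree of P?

3

Forward differences of the values at s = 2, 3, 4, 5, 6, 7:
  P  : 2  -21/2  -38  -173/2  -162  -541/2
  Δ  : -25/2  -55/2  -97/2  -151/2  -217/2
  Δ^2: -15  -21  -27  -33
  Δ^3: -6  -6  -6
  Δ^4: 0  0
  Δ^5: 0
The third differences are constant (-6) and nonzero, while all higher differences vanish, so the minimal degree is 3.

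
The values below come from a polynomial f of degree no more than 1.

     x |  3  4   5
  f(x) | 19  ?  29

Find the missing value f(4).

On equispaced nodes a degree-1 polynomial has vanishing second forward difference, so
  f(3) - 2·f(4) + f(5) = 0.
Substituting the known values and solving for f(4):
  -2·f(4) = -48
  f(4) = 24.

24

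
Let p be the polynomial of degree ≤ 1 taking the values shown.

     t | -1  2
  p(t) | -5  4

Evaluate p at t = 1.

Using the Lagrange interpolation formula with nodes -1, 2:
  L_0(t) = (t - 2) / -3
  L_1(t) = (t + 1) / 3
Then p(t) = -5·L_0(t) + 4·L_1(t).
Expanding and collecting terms gives p(t) = 3t - 2.
Evaluating at t = 1: p(1) = 1.

1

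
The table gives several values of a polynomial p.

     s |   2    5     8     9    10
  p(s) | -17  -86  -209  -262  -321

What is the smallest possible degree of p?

Divided differences on the nodes 2, 5, 8, 9, 10:
  order 0: -17  -86  -209  -262  -321
  order 1: -23  -41  -53  -59
  order 2: -3  -3  -3
  order 3: 0  0
  order 4: 0
The order-2 divided differences are all -3 (nonzero) and every higher order vanishes, so the data lies on a polynomial of degree exactly 2.

2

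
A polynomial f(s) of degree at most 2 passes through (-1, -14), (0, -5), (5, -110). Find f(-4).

Write f(s) = as^2 + bs + c. Substituting each data point gives a linear system:
  a - b + c = -14
  c = -5
  25a + 5b + c = -110
Solving the system yields a = -5, b = 4, c = -5.
So f(s) = -5s^2 + 4s - 5.
Then f(-4) = -101.

-101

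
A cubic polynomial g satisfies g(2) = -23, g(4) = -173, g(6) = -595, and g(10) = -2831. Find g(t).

g(t) = -3t^3 + 2t^2 - 3t - 1

Write g(t) = at^3 + bt^2 + ct + d. Substituting each data point gives a linear system:
  8a + 4b + 2c + d = -23
  64a + 16b + 4c + d = -173
  216a + 36b + 6c + d = -595
  1000a + 100b + 10c + d = -2831
Solving the system yields a = -3, b = 2, c = -3, d = -1.
So g(t) = -3t³ + 2t² - 3t - 1.
Check: g(6) = -595. ✓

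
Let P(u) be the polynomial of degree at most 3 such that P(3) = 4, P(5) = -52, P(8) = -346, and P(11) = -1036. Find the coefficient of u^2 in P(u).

Write P(u) = au^3 + bu^2 + cu + d. Substituting each data point gives a linear system:
  27a + 9b + 3c + d = 4
  125a + 25b + 5c + d = -52
  512a + 64b + 8c + d = -346
  1331a + 121b + 11c + d = -1036
Solving the system yields a = -1, b = 2, c = 5, d = -2.
So P(u) = -u³ + 2u² + 5u - 2.
The coefficient of u^2 is 2.

2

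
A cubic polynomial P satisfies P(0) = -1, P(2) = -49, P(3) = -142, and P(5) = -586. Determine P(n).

Write P(n) = an^3 + bn^2 + cn + d. Substituting each data point gives a linear system:
  d = -1
  8a + 4b + 2c + d = -49
  27a + 9b + 3c + d = -142
  125a + 25b + 5c + d = -586
Solving the system yields a = -4, b = -3, c = -2, d = -1.
So P(n) = -4n^3 - 3n^2 - 2n - 1.
Check: P(5) = -586. ✓

P(n) = -4n^3 - 3n^2 - 2n - 1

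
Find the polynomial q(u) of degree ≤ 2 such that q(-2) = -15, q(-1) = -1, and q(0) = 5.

q(u) = -4u^2 + 2u + 5

Using the Lagrange interpolation formula with nodes -2, -1, 0:
  L_0(u) = (u + 1)u / 2
  L_1(u) = (u + 2)u / -1
  L_2(u) = (u + 2)(u + 1) / 2
Then q(u) = -15·L_0(u) - 1·L_1(u) + 5·L_2(u).
Expanding and collecting terms gives q(u) = -4u^2 + 2u + 5.
Check: q(-1) = -1. ✓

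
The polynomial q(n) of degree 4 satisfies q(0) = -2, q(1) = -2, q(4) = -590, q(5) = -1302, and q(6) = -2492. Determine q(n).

Using the Lagrange interpolation formula with nodes 0, 1, 4, 5, 6:
  L_0(n) = (n - 1)(n - 4)(n - 5)(n - 6) / 120
  L_1(n) = n(n - 4)(n - 5)(n - 6) / -60
  L_2(n) = n(n - 1)(n - 5)(n - 6) / 24
  L_3(n) = n(n - 1)(n - 4)(n - 6) / -20
  L_4(n) = n(n - 1)(n - 4)(n - 5) / 60
Then q(n) = -2·L_0(n) - 2·L_1(n) - 590·L_2(n) - 1302·L_3(n) - 2492·L_4(n).
Expanding and collecting terms gives q(n) = -n^4 - 6n^3 + 2n^2 + 5n - 2.
Check: q(5) = -1302. ✓

q(n) = -n^4 - 6n^3 + 2n^2 + 5n - 2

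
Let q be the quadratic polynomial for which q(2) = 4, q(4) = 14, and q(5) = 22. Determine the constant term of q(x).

Write q(x) = ax^2 + bx + c. Substituting each data point gives a linear system:
  4a + 2b + c = 4
  16a + 4b + c = 14
  25a + 5b + c = 22
Solving the system yields a = 1, b = -1, c = 2.
So q(x) = x² - x + 2.
The constant term is 2.

2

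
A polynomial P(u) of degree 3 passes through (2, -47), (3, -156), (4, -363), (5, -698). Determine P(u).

Write P(u) = au^3 + bu^2 + cu + d. Substituting each data point gives a linear system:
  8a + 4b + 2c + d = -47
  27a + 9b + 3c + d = -156
  64a + 16b + 4c + d = -363
  125a + 25b + 5c + d = -698
Solving the system yields a = -5, b = -4, c = 6, d = -3.
So P(u) = -5u³ - 4u² + 6u - 3.
Check: P(3) = -156. ✓

P(u) = -5u^3 - 4u^2 + 6u - 3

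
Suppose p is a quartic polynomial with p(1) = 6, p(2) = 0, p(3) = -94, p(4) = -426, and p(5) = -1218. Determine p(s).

Write p(s) = as^4 + bs^3 + cs^2 + ds + e. Substituting each data point gives a linear system:
  a + b + c + d + e = 6
  16a + 8b + 4c + 2d + e = 0
  81a + 27b + 9c + 3d + e = -94
  256a + 64b + 16c + 4d + e = -426
  625a + 125b + 25c + 5d + e = -1218
Solving the system yields a = -3, b = 5, c = 1, d = 1, e = 2.
So p(s) = -3s^4 + 5s^3 + s^2 + s + 2.
Check: p(4) = -426. ✓

p(s) = -3s^4 + 5s^3 + s^2 + s + 2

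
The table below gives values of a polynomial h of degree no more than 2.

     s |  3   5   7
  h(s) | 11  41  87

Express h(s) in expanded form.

h(s) = 2s^2 - s - 4

Write h(s) = as^2 + bs + c. Substituting each data point gives a linear system:
  9a + 3b + c = 11
  25a + 5b + c = 41
  49a + 7b + c = 87
Solving the system yields a = 2, b = -1, c = -4.
So h(s) = 2s^2 - s - 4.
Check: h(5) = 41. ✓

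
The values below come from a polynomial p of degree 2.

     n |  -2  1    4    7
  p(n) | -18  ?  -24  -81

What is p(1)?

-3

On equispaced nodes a degree-2 polynomial has vanishing third forward difference, so
  - p(-2) + 3·p(1) - 3·p(4) + p(7) = 0.
Substituting the known values and solving for p(1):
  3·p(1) = -9
  p(1) = -3.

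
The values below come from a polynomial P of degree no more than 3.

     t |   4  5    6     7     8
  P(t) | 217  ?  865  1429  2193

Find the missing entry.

471

On equispaced nodes a degree-3 polynomial has vanishing fourth forward difference, so
  P(4) - 4·P(5) + 6·P(6) - 4·P(7) + P(8) = 0.
Substituting the known values and solving for P(5):
  -4·P(5) = -1884
  P(5) = 471.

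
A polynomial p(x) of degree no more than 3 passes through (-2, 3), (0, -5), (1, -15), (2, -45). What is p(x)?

Write p(x) = ax^3 + bx^2 + cx + d. Substituting each data point gives a linear system:
  -8a + 4b - 2c + d = 3
  d = -5
  a + b + c + d = -15
  8a + 4b + 2c + d = -45
Solving the system yields a = -2, b = -4, c = -4, d = -5.
So p(x) = -2x^3 - 4x^2 - 4x - 5.
Check: p(1) = -15. ✓

p(x) = -2x^3 - 4x^2 - 4x - 5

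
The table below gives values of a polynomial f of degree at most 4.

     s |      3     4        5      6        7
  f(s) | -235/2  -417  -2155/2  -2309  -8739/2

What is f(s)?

Write f(s) = as^4 + bs^3 + cs^2 + ds + e. Substituting each data point gives a linear system:
  81a + 27b + 9c + 3d + e = -235/2
  256a + 64b + 16c + 4d + e = -417
  625a + 125b + 25c + 5d + e = -2155/2
  1296a + 216b + 36c + 6d + e = -2309
  2401a + 343b + 49c + 7d + e = -8739/2
Solving the system yields a = -2, b = 1, c = 3/2, d = 3, e = -5.
So f(s) = -2s^4 + s^3 + (3/2)s^2 + 3s - 5.
Check: f(4) = -417. ✓

f(s) = -2s^4 + s^3 + (3/2)s^2 + 3s - 5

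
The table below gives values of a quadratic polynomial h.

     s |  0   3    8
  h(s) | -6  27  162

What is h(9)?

Write h(s) = as^2 + bs + c. Substituting each data point gives a linear system:
  c = -6
  9a + 3b + c = 27
  64a + 8b + c = 162
Solving the system yields a = 2, b = 5, c = -6.
So h(s) = 2s^2 + 5s - 6.
Then h(9) = 201.

201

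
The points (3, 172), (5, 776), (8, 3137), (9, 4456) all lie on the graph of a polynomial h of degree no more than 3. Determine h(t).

h(t) = 6t^3 + t^2 + 1

Write h(t) = at^3 + bt^2 + ct + d. Substituting each data point gives a linear system:
  27a + 9b + 3c + d = 172
  125a + 25b + 5c + d = 776
  512a + 64b + 8c + d = 3137
  729a + 81b + 9c + d = 4456
Solving the system yields a = 6, b = 1, c = 0, d = 1.
So h(t) = 6t³ + t² + 1.
Check: h(3) = 172. ✓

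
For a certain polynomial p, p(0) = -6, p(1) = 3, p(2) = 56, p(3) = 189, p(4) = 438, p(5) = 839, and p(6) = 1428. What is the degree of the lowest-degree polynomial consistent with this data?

Forward differences of the values at n = 0, 1, 2, 3, 4, 5, 6:
  p  : -6  3  56  189  438  839  1428
  Δ  : 9  53  133  249  401  589
  Δ^2: 44  80  116  152  188
  Δ^3: 36  36  36  36
  Δ^4: 0  0  0
  Δ^5: 0  0
  Δ^6: 0
The third differences are constant (36) and nonzero, while all higher differences vanish, so the minimal degree is 3.

3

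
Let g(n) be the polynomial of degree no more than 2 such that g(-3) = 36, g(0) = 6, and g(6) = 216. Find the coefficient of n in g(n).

5

Write g(n) = an^2 + bn + c. Substituting each data point gives a linear system:
  9a - 3b + c = 36
  c = 6
  36a + 6b + c = 216
Solving the system yields a = 5, b = 5, c = 6.
So g(n) = 5n² + 5n + 6.
The coefficient of n is 5.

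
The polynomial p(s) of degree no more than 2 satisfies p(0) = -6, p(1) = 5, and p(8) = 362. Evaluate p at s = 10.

554

Write p(s) = as^2 + bs + c. Substituting each data point gives a linear system:
  c = -6
  a + b + c = 5
  64a + 8b + c = 362
Solving the system yields a = 5, b = 6, c = -6.
So p(s) = 5s^2 + 6s - 6.
Then p(10) = 554.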